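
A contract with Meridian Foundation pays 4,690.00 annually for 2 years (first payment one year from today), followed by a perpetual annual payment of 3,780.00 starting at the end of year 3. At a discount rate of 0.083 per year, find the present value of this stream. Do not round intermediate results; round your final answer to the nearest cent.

47158.29

PV of 2-year annuity: 4,690.00 × [1 − (1+0.083)^−2] / 0.083 = 8329.23661
Perpetuity value at year 2: 3,780.00 / 0.083 = 45542.16867
PV of perpetuity: 45542.16867 / (1+0.083)^2 = 38829.05260
Total PV = 8329.23661 + 38829.05260 = 47158.28921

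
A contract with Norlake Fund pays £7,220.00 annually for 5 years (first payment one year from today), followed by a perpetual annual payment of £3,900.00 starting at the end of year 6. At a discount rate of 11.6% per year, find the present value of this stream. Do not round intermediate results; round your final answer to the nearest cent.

PV of 5-year annuity: £7,220.00 × [1 − (1+0.116)^−5] / 0.116 = 26286.46688
Perpetuity value at year 5: £3,900.00 / 0.116 = 33620.68966
PV of perpetuity: 33620.68966 / (1+0.116)^5 = 19421.62860
Total PV = 26286.46688 + 19421.62860 = 45708.09548

£45708.10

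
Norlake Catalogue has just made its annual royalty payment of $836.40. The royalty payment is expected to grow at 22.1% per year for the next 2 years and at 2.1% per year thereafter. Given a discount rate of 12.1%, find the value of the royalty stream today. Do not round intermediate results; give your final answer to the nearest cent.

D_1 = 1021.24440
D_2 = 1246.93941
Terminal value at year 2: TV = D_2×(1+g_2)/(r−g_2) = 1273.12514/0.1 = 12731.25140
P_0 = D_1/(1+r)^1 + D_2/(1+r)^2 + TV/(1+r)^2
    = 911.01195 + 992.27975 + 10131.17621 = 12034.46791

$12034.47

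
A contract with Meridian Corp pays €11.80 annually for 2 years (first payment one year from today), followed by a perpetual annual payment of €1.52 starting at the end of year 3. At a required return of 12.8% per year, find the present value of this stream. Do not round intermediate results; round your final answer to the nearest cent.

€29.07

PV of 2-year annuity: €11.80 × [1 − (1+0.128)^−2] / 0.128 = 19.73492
Perpetuity value at year 2: €1.52 / 0.128 = 11.87500
PV of perpetuity: 11.87500 / (1+0.128)^2 = 9.33287
Total PV = 19.73492 + 9.33287 = 29.06780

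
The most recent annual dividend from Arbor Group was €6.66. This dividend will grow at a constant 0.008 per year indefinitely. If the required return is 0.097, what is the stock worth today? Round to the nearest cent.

D₁ = D₀ × (1 + g) = €6.66 × 1.008 = €6.7133
Growing perpetuity: P = D₁ / (r − g) = €6.7133 / (0.097 − 0.008) = €75.43

€75.43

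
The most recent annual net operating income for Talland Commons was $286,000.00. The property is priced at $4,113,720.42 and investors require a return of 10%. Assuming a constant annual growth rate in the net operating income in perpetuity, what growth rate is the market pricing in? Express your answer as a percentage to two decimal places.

2.85%

P = D₀(1+g)/(r−g) ⇒ P(r−g) = D₀(1+g) ⇒ g(P+D₀) = P·r − D₀
g = (P·r − D₀)/(P + D₀) = ($4,113,720.42×0.1 − $286,000.00) / ($4,113,720.42 + $286,000.00) = 0.028495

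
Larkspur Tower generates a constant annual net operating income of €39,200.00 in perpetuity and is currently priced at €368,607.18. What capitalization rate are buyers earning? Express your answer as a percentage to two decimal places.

P = C/r ⇒ r = C/P = €39,200.00/€368,607.18 = 0.106346

10.63%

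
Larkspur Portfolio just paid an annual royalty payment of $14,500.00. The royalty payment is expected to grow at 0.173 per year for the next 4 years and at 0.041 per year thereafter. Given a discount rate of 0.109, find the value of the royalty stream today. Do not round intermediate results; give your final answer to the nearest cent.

$344692.69

D_1 = 17008.50000
D_2 = 19950.97050
D_3 = 23402.48840
D_4 = 27451.11889
Terminal value at year 4: TV = D_4×(1+g_2)/(r−g_2) = 28576.61476/0.068 = 420244.33476
P_0 = D_1/(1+r)^1 + D_2/(1+r)^2 + D_3/(1+r)^3 + D_4/(1+r)^4 + TV/(1+r)^4
    = 15336.78990 + 16221.87065 + 17158.02910 + 18148.21293 + 277827.78910 = 344692.69169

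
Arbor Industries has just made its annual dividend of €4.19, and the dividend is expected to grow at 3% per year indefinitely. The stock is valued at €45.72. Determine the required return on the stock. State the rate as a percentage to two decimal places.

D₁ = €4.19 × 1.03 = €4.3157
P = D₁/(r − g) ⇒ r = D₁/P + g = €4.3157/€45.72 + 0.03 = 0.094394 + 0.03 = 0.124394

12.44%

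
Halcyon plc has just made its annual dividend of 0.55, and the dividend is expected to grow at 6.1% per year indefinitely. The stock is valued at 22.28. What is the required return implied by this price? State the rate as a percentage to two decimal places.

8.72%

D₁ = 0.55 × 1.061 = 0.5836
P = D₁/(r − g) ⇒ r = D₁/P + g = 0.5836/22.28 + 0.061 = 0.026192 + 0.061 = 0.087192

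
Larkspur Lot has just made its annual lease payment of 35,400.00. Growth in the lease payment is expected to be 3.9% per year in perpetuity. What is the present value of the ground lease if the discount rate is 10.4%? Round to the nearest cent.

565855.38

D₁ = D₀ × (1 + g) = 35,400.00 × 1.039 = 36,780.6000
Growing perpetuity: P = D₁ / (r − g) = 36,780.6000 / (0.104 − 0.039) = 565,855.38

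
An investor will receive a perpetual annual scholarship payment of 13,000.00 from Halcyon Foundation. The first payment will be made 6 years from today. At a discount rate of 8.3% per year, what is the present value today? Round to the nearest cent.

105129.11

Value at end of year 5: C / r = 13,000.00 / 0.083 = 156,626.5060
Discount to today: PV = 156,626.5060 / (1 + 0.083)^5 = 156,626.5060 / 1.489849 = 105,129.11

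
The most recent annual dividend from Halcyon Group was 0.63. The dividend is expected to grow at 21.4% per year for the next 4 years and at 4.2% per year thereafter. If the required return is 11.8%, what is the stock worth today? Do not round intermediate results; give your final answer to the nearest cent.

15.12

D_1 = 0.76482
D_2 = 0.92849
D_3 = 1.12719
D_4 = 1.36841
Terminal value at year 4: TV = D_4×(1+g_2)/(r−g_2) = 1.42588/0.076 = 18.76158
P_0 = D_1/(1+r)^1 + D_2/(1+r)^2 + D_3/(1+r)^3 + D_4/(1+r)^4 + TV/(1+r)^4
    = 0.68410 + 0.74284 + 0.80662 + 0.87589 + 12.00887 = 15.11832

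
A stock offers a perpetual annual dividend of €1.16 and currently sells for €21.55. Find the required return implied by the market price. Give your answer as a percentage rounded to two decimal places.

5.38%

P = C/r ⇒ r = C/P = €1.16/€21.55 = 0.053828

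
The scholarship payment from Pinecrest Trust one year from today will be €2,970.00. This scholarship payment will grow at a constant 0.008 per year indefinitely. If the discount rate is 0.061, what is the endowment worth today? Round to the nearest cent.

€56037.74

Growing perpetuity: P = D₁ / (r − g) = €2,970.0000 / (0.061 − 0.008) = €56,037.74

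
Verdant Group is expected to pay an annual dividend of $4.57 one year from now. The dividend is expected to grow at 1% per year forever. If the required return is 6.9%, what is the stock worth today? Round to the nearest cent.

Growing perpetuity: P = D₁ / (r − g) = $4.5700 / (0.069 − 0.01) = $77.46

$77.46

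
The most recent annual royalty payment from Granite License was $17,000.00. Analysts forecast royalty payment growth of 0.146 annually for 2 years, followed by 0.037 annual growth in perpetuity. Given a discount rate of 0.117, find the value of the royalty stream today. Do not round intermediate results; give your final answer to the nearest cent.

D_1 = 19482.00000
D_2 = 22326.37200
Terminal value at year 2: TV = D_2×(1+g_2)/(r−g_2) = 23152.44776/0.08 = 289405.59705
P_0 = D_1/(1+r)^1 + D_2/(1+r)^2 + TV/(1+r)^2
    = 17441.36079 + 17894.18036 + 231953.31292 = 267288.85407

$267288.85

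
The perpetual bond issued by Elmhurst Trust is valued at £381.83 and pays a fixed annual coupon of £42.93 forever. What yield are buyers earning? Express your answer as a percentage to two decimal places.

P = C/r ⇒ r = C/P = £42.93/£381.83 = 0.112432

11.24%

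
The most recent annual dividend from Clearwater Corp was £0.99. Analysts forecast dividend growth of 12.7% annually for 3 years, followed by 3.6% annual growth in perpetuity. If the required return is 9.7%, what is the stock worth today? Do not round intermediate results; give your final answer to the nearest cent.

D_1 = 1.11573
D_2 = 1.25743
D_3 = 1.41712
Terminal value at year 3: TV = D_3×(1+g_2)/(r−g_2) = 1.46814/0.061 = 24.06783
P_0 = D_1/(1+r)^1 + D_2/(1+r)^2 + D_3/(1+r)^3 + TV/(1+r)^3
    = 1.01707 + 1.04489 + 1.07346 + 18.23127 = 21.36670

£21.37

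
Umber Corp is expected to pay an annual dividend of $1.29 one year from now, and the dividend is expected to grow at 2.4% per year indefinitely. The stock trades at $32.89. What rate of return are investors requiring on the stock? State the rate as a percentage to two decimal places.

6.32%

P = D₁/(r − g) ⇒ r = D₁/P + g = $1.2900/$32.89 + 0.024 = 0.039222 + 0.024 = 0.063222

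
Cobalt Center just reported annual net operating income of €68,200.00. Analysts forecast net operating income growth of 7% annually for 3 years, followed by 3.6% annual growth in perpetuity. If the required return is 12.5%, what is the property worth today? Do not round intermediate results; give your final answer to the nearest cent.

€868281.48

D_1 = 72974.00000
D_2 = 78082.18000
D_3 = 83547.93260
Terminal value at year 3: TV = D_3×(1+g_2)/(r−g_2) = 86555.65817/0.089 = 972535.48510
P_0 = D_1/(1+r)^1 + D_2/(1+r)^2 + D_3/(1+r)^3 + TV/(1+r)^3
    = 64865.77778 + 61694.56198 + 58678.38339 + 683042.75496 = 868281.47811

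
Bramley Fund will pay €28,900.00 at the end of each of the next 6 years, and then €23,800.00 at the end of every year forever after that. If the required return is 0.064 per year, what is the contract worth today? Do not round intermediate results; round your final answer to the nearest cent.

PV of 6-year annuity: €28,900.00 × [1 − (1+0.064)^−6] / 0.064 = 140342.06814
Perpetuity value at year 6: €23,800.00 / 0.064 = 371875.00000
PV of perpetuity: 371875.00000 / (1+0.064)^6 = 256299.17918
Total PV = 140342.06814 + 256299.17918 = 396641.24732

€396641.25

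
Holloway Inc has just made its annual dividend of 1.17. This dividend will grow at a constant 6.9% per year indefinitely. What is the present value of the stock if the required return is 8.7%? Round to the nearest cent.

69.49

D₁ = D₀ × (1 + g) = 1.17 × 1.069 = 1.2507
Growing perpetuity: P = D₁ / (r − g) = 1.2507 / (0.087 − 0.069) = 69.49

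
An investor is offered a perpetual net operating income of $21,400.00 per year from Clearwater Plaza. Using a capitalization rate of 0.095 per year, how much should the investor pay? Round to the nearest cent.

Level perpetuity: PV = C / r = $21,400.00 / 0.095 = $225,263.16

$225263.16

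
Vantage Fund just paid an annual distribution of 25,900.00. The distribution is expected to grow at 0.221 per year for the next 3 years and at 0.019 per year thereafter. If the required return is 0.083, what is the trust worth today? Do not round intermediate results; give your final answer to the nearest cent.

690194.00

D_1 = 31623.90000
D_2 = 38612.78190
D_3 = 47146.20670
Terminal value at year 3: TV = D_3×(1+g_2)/(r−g_2) = 48041.98463/0.064 = 750656.00980
P_0 = D_1/(1+r)^1 + D_2/(1+r)^2 + D_3/(1+r)^3 + TV/(1+r)^3
    = 29200.27701 + 32921.08793 + 37116.01880 + 590956.61185 = 690193.99558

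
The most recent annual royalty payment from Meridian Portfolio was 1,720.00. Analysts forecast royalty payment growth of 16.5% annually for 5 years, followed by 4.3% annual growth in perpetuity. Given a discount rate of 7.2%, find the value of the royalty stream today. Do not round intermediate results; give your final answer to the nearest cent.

D_1 = 2003.80000
D_2 = 2334.42700
D_3 = 2719.60745
D_4 = 3168.34269
D_5 = 3691.11923
Terminal value at year 5: TV = D_5×(1+g_2)/(r−g_2) = 3849.83735/0.029 = 132753.01224
P_0 = D_1/(1+r)^1 + D_2/(1+r)^2 + D_3/(1+r)^3 + D_4/(1+r)^4 + D_5/(1+r)^5 + TV/(1+r)^5
    = 1869.21642 + 2031.37792 + 2207.60753 + 2399.12572 + 2607.25883 + 93771.41240 = 104885.99882

104886.00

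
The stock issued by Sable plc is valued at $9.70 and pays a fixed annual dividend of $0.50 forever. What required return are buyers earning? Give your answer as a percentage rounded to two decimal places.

5.15%

P = C/r ⇒ r = C/P = $0.50/$9.70 = 0.051546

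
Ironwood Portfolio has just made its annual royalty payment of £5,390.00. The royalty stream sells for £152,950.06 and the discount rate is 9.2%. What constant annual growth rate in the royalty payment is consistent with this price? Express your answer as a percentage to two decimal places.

5.48%

P = D₀(1+g)/(r−g) ⇒ P(r−g) = D₀(1+g) ⇒ g(P+D₀) = P·r − D₀
g = (P·r − D₀)/(P + D₀) = (£152,950.06×0.092 − £5,390.00) / (£152,950.06 + £5,390.00) = 0.054828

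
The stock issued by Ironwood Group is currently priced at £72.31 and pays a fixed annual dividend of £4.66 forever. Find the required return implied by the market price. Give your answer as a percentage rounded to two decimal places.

6.44%

P = C/r ⇒ r = C/P = £4.66/£72.31 = 0.064445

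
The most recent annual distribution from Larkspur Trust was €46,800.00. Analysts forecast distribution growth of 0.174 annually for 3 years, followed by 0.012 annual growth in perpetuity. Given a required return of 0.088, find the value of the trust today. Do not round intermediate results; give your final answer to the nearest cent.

D_1 = 54943.20000
D_2 = 64503.31680
D_3 = 75726.89392
Terminal value at year 3: TV = D_3×(1+g_2)/(r−g_2) = 76635.61665/0.076 = 1008363.37698
P_0 = D_1/(1+r)^1 + D_2/(1+r)^2 + D_3/(1+r)^3 + TV/(1+r)^3
    = 50499.26471 + 54490.93453 + 58798.12237 + 782943.41887 = 946731.74047

€946731.74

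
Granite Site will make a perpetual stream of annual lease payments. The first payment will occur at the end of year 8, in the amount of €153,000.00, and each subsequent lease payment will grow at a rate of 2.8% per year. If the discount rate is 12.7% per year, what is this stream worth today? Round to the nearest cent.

Value at end of year 7: C₁ / (r − g) = €153,000.00 / (0.127 − 0.028) = €1,545,454.5455
Discount to today: PV = €1,545,454.5455 / (1 + 0.127)^7 = €1,545,454.5455 / 2.309231 = €669,250.68

€669250.68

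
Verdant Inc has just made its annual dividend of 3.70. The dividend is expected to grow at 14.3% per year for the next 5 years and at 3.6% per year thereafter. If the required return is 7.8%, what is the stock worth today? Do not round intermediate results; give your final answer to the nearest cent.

D_1 = 4.22910
D_2 = 4.83386
D_3 = 5.52510
D_4 = 6.31519
D_5 = 7.21827
Terminal value at year 5: TV = D_5×(1+g_2)/(r−g_2) = 7.47812/0.042 = 178.05056
P_0 = D_1/(1+r)^1 + D_2/(1+r)^2 + D_3/(1+r)^3 + D_4/(1+r)^4 + D_5/(1+r)^5 + TV/(1+r)^5
    = 3.92310 + 4.15965 + 4.41046 + 4.67640 + 4.95837 + 122.30650 = 144.43448

144.43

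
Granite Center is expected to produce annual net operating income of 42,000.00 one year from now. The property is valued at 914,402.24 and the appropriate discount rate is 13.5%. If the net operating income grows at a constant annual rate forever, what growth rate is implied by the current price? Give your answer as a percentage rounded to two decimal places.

8.91%

P = D₁/(r−g) ⇒ g = r − D₁/P = 0.135 − 42,000.00/914,402.24 = 0.089068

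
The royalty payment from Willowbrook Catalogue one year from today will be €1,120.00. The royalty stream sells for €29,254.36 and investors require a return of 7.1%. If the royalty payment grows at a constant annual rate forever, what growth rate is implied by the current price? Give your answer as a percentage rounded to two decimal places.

P = D₁/(r−g) ⇒ g = r − D₁/P = 0.071 − €1,120.00/€29,254.36 = 0.032715

3.27%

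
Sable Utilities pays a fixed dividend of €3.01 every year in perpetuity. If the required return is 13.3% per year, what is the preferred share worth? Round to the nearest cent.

Level perpetuity: PV = C / r = €3.01 / 0.133 = €22.63

€22.63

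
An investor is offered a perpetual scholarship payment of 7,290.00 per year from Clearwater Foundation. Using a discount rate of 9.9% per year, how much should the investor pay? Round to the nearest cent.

Level perpetuity: PV = C / r = 7,290.00 / 0.099 = 73,636.36

73636.36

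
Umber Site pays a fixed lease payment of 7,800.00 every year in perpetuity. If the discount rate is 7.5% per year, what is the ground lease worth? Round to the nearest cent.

104000.00

Level perpetuity: PV = C / r = 7,800.00 / 0.075 = 104,000.00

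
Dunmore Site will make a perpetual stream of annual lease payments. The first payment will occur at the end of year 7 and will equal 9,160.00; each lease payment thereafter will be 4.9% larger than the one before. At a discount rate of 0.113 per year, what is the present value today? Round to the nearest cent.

Value at end of year 6: C₁ / (r − g) = 9,160.00 / (0.113 − 0.049) = 143,125.0000
Discount to today: PV = 143,125.0000 / (1 + 0.113)^6 = 143,125.0000 / 1.900951 = 75,291.25

75291.25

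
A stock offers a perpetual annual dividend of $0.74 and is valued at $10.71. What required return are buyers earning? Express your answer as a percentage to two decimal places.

6.91%

P = C/r ⇒ r = C/P = $0.74/$10.71 = 0.069094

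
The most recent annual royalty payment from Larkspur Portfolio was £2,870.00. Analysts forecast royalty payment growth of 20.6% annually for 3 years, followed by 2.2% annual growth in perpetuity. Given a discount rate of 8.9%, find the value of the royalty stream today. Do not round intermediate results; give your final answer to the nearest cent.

£70054.97

D_1 = 3461.22000
D_2 = 4174.23132
D_3 = 5034.12297
Terminal value at year 3: TV = D_3×(1+g_2)/(r−g_2) = 5144.87368/0.067 = 76789.15936
P_0 = D_1/(1+r)^1 + D_2/(1+r)^2 + D_3/(1+r)^3 + TV/(1+r)^3
    = 3178.34711 + 3519.82242 + 3897.98516 + 59458.81834 = 70054.97302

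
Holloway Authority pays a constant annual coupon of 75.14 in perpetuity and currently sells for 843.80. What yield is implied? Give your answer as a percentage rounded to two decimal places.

8.90%

P = C/r ⇒ r = C/P = 75.14/843.80 = 0.089050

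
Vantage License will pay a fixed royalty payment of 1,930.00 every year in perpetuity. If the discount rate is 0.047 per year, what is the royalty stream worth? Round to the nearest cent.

41063.83

Level perpetuity: PV = C / r = 1,930.00 / 0.047 = 41,063.83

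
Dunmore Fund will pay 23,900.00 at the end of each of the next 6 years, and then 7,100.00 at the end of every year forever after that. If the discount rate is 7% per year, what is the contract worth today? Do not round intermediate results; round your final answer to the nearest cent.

PV of 6-year annuity: 23,900.00 × [1 − (1+0.07)^−6] / 0.07 = 113920.29787
Perpetuity value at year 6: 7,100.00 / 0.07 = 101428.57143
PV of perpetuity: 101428.57143 / (1+0.07)^6 = 67586.13984
Total PV = 113920.29787 + 67586.13984 = 181506.43771

181506.44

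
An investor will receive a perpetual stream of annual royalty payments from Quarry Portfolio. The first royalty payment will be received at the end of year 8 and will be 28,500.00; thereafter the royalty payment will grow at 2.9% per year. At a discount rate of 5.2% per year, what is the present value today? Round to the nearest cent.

868974.13

Value at end of year 7: C₁ / (r − g) = 28,500.00 / (0.052 − 0.029) = 1,239,130.4348
Discount to today: PV = 1,239,130.4348 / (1 + 0.052)^7 = 1,239,130.4348 / 1.425969 = 868,974.13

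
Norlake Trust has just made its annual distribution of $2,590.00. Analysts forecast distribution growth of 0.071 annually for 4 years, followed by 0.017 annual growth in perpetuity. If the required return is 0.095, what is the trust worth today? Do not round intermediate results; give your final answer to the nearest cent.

D_1 = 2773.89000
D_2 = 2970.83619
D_3 = 3181.76556
D_4 = 3407.67091
Terminal value at year 4: TV = D_4×(1+g_2)/(r−g_2) = 3465.60132/0.078 = 44430.78615
P_0 = D_1/(1+r)^1 + D_2/(1+r)^2 + D_3/(1+r)^3 + D_4/(1+r)^4 + TV/(1+r)^4
    = 2533.23288 + 2477.70996 + 2423.40399 + 2370.28829 + 30904.91269 = 40709.54781

$40709.55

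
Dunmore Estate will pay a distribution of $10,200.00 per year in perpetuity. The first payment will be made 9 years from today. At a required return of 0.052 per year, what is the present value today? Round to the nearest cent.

$130758.79

Value at end of year 8: C / r = $10,200.00 / 0.052 = $196,153.8462
Discount to today: PV = $196,153.8462 / (1 + 0.052)^8 = $196,153.8462 / 1.500120 = $130,758.79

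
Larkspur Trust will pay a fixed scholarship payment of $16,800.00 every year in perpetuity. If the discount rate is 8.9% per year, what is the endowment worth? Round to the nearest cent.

Level perpetuity: PV = C / r = $16,800.00 / 0.089 = $188,764.04

$188764.04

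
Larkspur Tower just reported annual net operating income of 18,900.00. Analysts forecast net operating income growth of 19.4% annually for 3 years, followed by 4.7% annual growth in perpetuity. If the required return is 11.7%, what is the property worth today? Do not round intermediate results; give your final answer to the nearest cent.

D_1 = 22566.60000
D_2 = 26944.52040
D_3 = 32171.75736
Terminal value at year 3: TV = D_3×(1+g_2)/(r−g_2) = 33683.82995/0.07 = 481197.57076
P_0 = D_1/(1+r)^1 + D_2/(1+r)^2 + D_3/(1+r)^3 + TV/(1+r)^3
    = 20202.86482 + 21595.54216 + 23084.22322 + 345274.02445 = 410156.65465

410156.65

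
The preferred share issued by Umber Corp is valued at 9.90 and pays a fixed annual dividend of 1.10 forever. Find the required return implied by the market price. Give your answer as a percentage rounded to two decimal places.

11.11%

P = C/r ⇒ r = C/P = 1.10/9.90 = 0.111111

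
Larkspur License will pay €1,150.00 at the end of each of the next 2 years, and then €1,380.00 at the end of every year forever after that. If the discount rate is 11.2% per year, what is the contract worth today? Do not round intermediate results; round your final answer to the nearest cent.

PV of 2-year annuity: €1,150.00 × [1 − (1+0.112)^−2] / 0.112 = 1964.18405
Perpetuity value at year 2: €1,380.00 / 0.112 = 12321.42857
PV of perpetuity: 12321.42857 / (1+0.112)^2 = 9964.40771
Total PV = 1964.18405 + 9964.40771 = 11928.59176

€11928.59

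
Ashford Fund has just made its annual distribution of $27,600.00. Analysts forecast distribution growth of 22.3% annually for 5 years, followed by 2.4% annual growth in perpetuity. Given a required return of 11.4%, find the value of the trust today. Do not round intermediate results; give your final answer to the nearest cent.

D_1 = 33754.80000
D_2 = 41282.12040
D_3 = 50488.03325
D_4 = 61746.86466
D_5 = 75516.41548
Terminal value at year 5: TV = D_5×(1+g_2)/(r−g_2) = 77328.80946/0.09 = 859208.99395
P_0 = D_1/(1+r)^1 + D_2/(1+r)^2 + D_3/(1+r)^3 + D_4/(1+r)^4 + D_5/(1+r)^5 + TV/(1+r)^5
    = 30300.53860 + 33265.31302 + 36520.17758 + 40093.51632 + 44016.49054 + 500809.84793 = 685005.88400

$685005.88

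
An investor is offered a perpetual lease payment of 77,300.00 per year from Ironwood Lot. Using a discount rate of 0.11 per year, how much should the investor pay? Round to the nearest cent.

Level perpetuity: PV = C / r = 77,300.00 / 0.11 = 702,727.27

702727.27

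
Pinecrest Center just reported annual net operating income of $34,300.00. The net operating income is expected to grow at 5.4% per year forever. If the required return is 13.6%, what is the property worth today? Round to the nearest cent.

$440880.49

D₁ = D₀ × (1 + g) = $34,300.00 × 1.054 = $36,152.2000
Growing perpetuity: P = D₁ / (r − g) = $36,152.2000 / (0.136 − 0.054) = $440,880.49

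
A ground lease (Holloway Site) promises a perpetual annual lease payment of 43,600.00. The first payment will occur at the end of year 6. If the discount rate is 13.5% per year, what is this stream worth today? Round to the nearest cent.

Value at end of year 5: C / r = 43,600.00 / 0.135 = 322,962.9630
Discount to today: PV = 322,962.9630 / (1 + 0.135)^5 = 322,962.9630 / 1.883559 = 171,464.18

171464.18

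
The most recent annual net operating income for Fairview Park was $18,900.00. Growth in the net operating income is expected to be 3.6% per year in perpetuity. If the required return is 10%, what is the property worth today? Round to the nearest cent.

$305943.75

D₁ = D₀ × (1 + g) = $18,900.00 × 1.036 = $19,580.4000
Growing perpetuity: P = D₁ / (r − g) = $19,580.4000 / (0.1 − 0.036) = $305,943.75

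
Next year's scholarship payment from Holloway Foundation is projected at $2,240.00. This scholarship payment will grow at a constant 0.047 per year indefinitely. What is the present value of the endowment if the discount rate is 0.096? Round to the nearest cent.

$45714.29

Growing perpetuity: P = D₁ / (r − g) = $2,240.0000 / (0.096 − 0.047) = $45,714.29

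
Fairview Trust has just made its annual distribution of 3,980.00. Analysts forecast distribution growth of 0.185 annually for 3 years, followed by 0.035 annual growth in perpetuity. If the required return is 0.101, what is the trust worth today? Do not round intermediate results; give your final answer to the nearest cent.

D_1 = 4716.30000
D_2 = 5588.81550
D_3 = 6622.74637
Terminal value at year 3: TV = D_3×(1+g_2)/(r−g_2) = 6854.54249/0.066 = 103856.70440
P_0 = D_1/(1+r)^1 + D_2/(1+r)^2 + D_3/(1+r)^3 + TV/(1+r)^3
    = 4283.65123 + 4610.46930 + 4962.22173 + 77816.65894 = 91673.00120

91673.00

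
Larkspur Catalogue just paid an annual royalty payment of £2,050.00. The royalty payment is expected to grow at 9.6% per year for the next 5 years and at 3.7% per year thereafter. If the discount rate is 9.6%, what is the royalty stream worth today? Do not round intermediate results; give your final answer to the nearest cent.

D_1 = 2246.80000
D_2 = 2462.49280
D_3 = 2698.89211
D_4 = 2957.98575
D_5 = 3241.95238
Terminal value at year 5: TV = D_5×(1+g_2)/(r−g_2) = 3361.90462/0.059 = 56981.43426
P_0 = D_1/(1+r)^1 + D_2/(1+r)^2 + D_3/(1+r)^3 + D_4/(1+r)^4 + D_5/(1+r)^5 + TV/(1+r)^5
    = 2050.00000 + 2050.00000 + 2050.00000 + 2050.00000 + 2050.00000 + 36031.35593 = 46281.35593

£46281.36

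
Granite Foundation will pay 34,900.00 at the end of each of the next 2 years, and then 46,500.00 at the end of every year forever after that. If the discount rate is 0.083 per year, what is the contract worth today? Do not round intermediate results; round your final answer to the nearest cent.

539639.87

PV of 2-year annuity: 34,900.00 × [1 − (1+0.083)^−2] / 0.083 = 61980.88651
Perpetuity value at year 2: 46,500.00 / 0.083 = 560240.96386
PV of perpetuity: 560240.96386 / (1+0.083)^2 = 477658.98039
Total PV = 61980.88651 + 477658.98039 = 539639.86691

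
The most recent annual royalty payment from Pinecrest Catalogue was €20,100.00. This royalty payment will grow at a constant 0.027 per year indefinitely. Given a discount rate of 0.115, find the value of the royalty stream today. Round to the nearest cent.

€234576.14

D₁ = D₀ × (1 + g) = €20,100.00 × 1.027 = €20,642.7000
Growing perpetuity: P = D₁ / (r − g) = €20,642.7000 / (0.115 − 0.027) = €234,576.14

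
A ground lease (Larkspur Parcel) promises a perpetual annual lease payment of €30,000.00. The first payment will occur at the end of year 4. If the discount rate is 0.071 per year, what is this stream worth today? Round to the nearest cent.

€343949.35

Value at end of year 3: C / r = €30,000.00 / 0.071 = €422,535.2113
Discount to today: PV = €422,535.2113 / (1 + 0.071)^3 = €422,535.2113 / 1.228481 = €343,949.35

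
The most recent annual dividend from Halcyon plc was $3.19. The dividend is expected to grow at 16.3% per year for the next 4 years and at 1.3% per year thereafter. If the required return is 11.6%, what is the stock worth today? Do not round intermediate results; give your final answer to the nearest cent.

$51.16

D_1 = 3.70997
D_2 = 4.31470
D_3 = 5.01799
D_4 = 5.83592
Terminal value at year 4: TV = D_4×(1+g_2)/(r−g_2) = 5.91179/0.103 = 57.39602
P_0 = D_1/(1+r)^1 + D_2/(1+r)^2 + D_3/(1+r)^3 + D_4/(1+r)^4 + TV/(1+r)^4
    = 3.32435 + 3.46435 + 3.61025 + 3.76229 + 37.00198 = 51.16322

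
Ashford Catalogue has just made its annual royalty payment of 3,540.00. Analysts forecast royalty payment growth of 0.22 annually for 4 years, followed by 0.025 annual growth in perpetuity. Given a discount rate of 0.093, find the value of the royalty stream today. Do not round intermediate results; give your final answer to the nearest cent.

101607.56

D_1 = 4318.80000
D_2 = 5268.93600
D_3 = 6428.10192
D_4 = 7842.28434
Terminal value at year 4: TV = D_4×(1+g_2)/(r−g_2) = 8038.34145/0.068 = 118210.90369
P_0 = D_1/(1+r)^1 + D_2/(1+r)^2 + D_3/(1+r)^3 + D_4/(1+r)^4 + TV/(1+r)^4
    = 3951.32662 + 4410.44692 + 4922.91422 + 5494.92712 + 82827.94560 = 101607.56049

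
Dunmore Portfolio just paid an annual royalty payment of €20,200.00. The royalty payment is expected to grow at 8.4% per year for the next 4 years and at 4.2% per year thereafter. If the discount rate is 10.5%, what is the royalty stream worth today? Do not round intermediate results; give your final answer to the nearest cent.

D_1 = 21896.80000
D_2 = 23736.13120
D_3 = 25729.96622
D_4 = 27891.28338
Terminal value at year 4: TV = D_4×(1+g_2)/(r−g_2) = 29062.71729/0.063 = 461312.97278
P_0 = D_1/(1+r)^1 + D_2/(1+r)^2 + D_3/(1+r)^3 + D_4/(1+r)^4 + TV/(1+r)^4
    = 19816.10860 + 19439.51287 + 19070.07416 + 18707.65646 + 309418.69896 = 386452.05105

€386452.05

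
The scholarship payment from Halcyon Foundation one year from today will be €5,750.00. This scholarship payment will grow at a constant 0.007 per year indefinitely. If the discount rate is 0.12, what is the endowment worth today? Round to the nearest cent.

Growing perpetuity: P = D₁ / (r − g) = €5,750.0000 / (0.12 − 0.007) = €50,884.96

€50884.96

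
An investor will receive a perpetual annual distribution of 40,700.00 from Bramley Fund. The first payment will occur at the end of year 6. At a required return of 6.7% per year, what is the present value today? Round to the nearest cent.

Value at end of year 5: C / r = 40,700.00 / 0.067 = 607,462.6866
Discount to today: PV = 607,462.6866 / (1 + 0.067)^5 = 607,462.6866 / 1.383000 = 439,235.58

439235.58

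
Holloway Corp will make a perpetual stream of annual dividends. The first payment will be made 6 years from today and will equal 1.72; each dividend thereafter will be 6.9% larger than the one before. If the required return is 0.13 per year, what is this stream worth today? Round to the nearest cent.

Value at end of year 5: C₁ / (r − g) = 1.72 / (0.13 − 0.069) = 28.1967
Discount to today: PV = 28.1967 / (1 + 0.13)^5 = 28.1967 / 1.842435 = 15.30

15.30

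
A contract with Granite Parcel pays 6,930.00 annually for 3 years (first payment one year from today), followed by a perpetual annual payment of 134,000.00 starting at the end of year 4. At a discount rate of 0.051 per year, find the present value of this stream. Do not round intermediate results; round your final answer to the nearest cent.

PV of 3-year annuity: 6,930.00 × [1 − (1+0.051)^−3] / 0.051 = 18836.80195
Perpetuity value at year 3: 134,000.00 / 0.051 = 2627450.98039
PV of perpetuity: 2627450.98039 / (1+0.051)^3 = 2263218.44637
Total PV = 18836.80195 + 2263218.44637 = 2282055.24832

2282055.25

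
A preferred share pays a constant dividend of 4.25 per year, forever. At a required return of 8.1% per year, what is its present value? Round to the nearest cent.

52.47

Level perpetuity: PV = C / r = 4.25 / 0.081 = 52.47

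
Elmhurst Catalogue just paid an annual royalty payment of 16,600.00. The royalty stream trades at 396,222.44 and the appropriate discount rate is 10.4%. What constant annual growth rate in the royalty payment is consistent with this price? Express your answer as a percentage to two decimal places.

5.96%

P = D₀(1+g)/(r−g) ⇒ P(r−g) = D₀(1+g) ⇒ g(P+D₀) = P·r − D₀
g = (P·r − D₀)/(P + D₀) = (396,222.44×0.104 − 16,600.00) / (396,222.44 + 16,600.00) = 0.059607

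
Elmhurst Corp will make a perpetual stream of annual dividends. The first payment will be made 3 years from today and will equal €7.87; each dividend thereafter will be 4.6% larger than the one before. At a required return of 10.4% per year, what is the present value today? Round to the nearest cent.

Value at end of year 2: C₁ / (r − g) = €7.87 / (0.104 − 0.046) = €135.6897
Discount to today: PV = €135.6897 / (1 + 0.104)^2 = €135.6897 / 1.218816 = €111.33

€111.33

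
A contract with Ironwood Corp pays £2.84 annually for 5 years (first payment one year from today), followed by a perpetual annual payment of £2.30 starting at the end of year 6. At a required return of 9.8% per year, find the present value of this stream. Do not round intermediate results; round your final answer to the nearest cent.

PV of 5-year annuity: £2.84 × [1 − (1+0.098)^−5] / 0.098 = 10.82107
Perpetuity value at year 5: £2.30 / 0.098 = 23.46939
PV of perpetuity: 23.46939 / (1+0.098)^5 = 14.70585
Total PV = 10.82107 + 14.70585 = 25.52691

£25.53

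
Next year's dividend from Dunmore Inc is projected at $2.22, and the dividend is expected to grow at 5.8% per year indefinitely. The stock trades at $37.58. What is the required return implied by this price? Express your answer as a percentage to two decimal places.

P = D₁/(r − g) ⇒ r = D₁/P + g = $2.2200/$37.58 + 0.058 = 0.059074 + 0.058 = 0.117074

11.71%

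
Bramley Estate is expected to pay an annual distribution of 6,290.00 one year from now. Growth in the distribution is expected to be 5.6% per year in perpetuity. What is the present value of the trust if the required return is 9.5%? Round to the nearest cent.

Growing perpetuity: P = D₁ / (r − g) = 6,290.0000 / (0.095 − 0.056) = 161,282.05

161282.05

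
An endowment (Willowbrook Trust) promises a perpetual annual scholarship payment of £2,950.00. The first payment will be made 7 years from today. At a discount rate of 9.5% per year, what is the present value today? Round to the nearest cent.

Value at end of year 6: C / r = £2,950.00 / 0.095 = £31,052.6316
Discount to today: PV = £31,052.6316 / (1 + 0.095)^6 = £31,052.6316 / 1.723791 = £18,014.15

£18014.15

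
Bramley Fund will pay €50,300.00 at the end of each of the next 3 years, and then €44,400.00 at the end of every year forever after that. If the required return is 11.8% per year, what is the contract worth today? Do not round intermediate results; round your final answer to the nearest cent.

€390490.84

PV of 3-year annuity: €50,300.00 × [1 − (1+0.118)^−3] / 0.118 = 121228.53506
Perpetuity value at year 3: €44,400.00 / 0.118 = 376271.18644
PV of perpetuity: 376271.18644 / (1+0.118)^3 = 269262.30062
Total PV = 121228.53506 + 269262.30062 = 390490.83568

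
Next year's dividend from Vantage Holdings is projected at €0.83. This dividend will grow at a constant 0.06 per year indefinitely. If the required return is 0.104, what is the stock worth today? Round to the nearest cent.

Growing perpetuity: P = D₁ / (r − g) = €0.8300 / (0.104 − 0.06) = €18.86

€18.86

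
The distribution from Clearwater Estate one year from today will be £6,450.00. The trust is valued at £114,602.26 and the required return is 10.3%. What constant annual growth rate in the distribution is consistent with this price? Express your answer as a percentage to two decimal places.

4.67%

P = D₁/(r−g) ⇒ g = r − D₁/P = 0.103 − £6,450.00/£114,602.26 = 0.046718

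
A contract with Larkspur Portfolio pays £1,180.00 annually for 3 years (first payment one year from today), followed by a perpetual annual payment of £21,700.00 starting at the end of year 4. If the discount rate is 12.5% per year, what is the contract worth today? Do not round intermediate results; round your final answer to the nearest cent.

PV of 3-year annuity: £1,180.00 × [1 − (1+0.125)^−3] / 0.125 = 2809.98628
Perpetuity value at year 3: £21,700.00 / 0.125 = 173600.00000
PV of perpetuity: 173600.00000 / (1+0.125)^3 = 121924.82853
Total PV = 2809.98628 + 121924.82853 = 124734.81481

£124734.81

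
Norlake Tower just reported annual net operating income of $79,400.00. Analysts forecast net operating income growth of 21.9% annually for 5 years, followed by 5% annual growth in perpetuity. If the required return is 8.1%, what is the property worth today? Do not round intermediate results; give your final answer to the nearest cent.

$5481390.35

D_1 = 96788.60000
D_2 = 117985.30340
D_3 = 143824.08484
D_4 = 175321.55943
D_5 = 213716.98094
Terminal value at year 5: TV = D_5×(1+g_2)/(r−g_2) = 224402.82999/0.031 = 7238800.96731
P_0 = D_1/(1+r)^1 + D_2/(1+r)^2 + D_3/(1+r)^3 + D_4/(1+r)^4 + D_5/(1+r)^5 + TV/(1+r)^5
    = 89536.17021 + 100966.31960 + 113855.63700 + 128390.39917 + 144780.66289 + 4903861.16244 = 5481390.35131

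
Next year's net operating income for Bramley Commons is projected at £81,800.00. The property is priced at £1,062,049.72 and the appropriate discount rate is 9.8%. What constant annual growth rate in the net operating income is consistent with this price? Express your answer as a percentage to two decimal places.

P = D₁/(r−g) ⇒ g = r − D₁/P = 0.098 − £81,800.00/£1,062,049.72 = 0.020979

2.10%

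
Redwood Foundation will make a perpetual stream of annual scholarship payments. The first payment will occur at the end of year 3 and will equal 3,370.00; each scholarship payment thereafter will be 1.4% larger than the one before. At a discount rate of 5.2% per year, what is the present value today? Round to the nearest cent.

Value at end of year 2: C₁ / (r − g) = 3,370.00 / (0.052 − 0.014) = 88,684.2105
Discount to today: PV = 88,684.2105 / (1 + 0.052)^2 = 88,684.2105 / 1.106704 = 80,133.63

80133.63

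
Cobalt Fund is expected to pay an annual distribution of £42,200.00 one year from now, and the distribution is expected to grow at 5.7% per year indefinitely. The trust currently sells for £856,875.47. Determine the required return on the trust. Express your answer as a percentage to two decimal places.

10.62%

P = D₁/(r − g) ⇒ r = D₁/P + g = £42,200.0000/£856,875.47 + 0.057 = 0.049249 + 0.057 = 0.106249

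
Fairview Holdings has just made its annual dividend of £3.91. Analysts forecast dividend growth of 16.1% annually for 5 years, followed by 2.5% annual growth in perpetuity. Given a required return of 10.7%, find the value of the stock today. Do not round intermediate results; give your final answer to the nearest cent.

D_1 = 4.53951
D_2 = 5.27037
D_3 = 6.11890
D_4 = 7.10404
D_5 = 8.24779
Terminal value at year 5: TV = D_5×(1+g_2)/(r−g_2) = 8.45399/0.082 = 103.09744
P_0 = D_1/(1+r)^1 + D_2/(1+r)^2 + D_3/(1+r)^3 + D_4/(1+r)^4 + D_5/(1+r)^5 + TV/(1+r)^5
    = 4.10073 + 4.30077 + 4.51056 + 4.73059 + 4.96135 + 62.01686 = 84.62086

£84.62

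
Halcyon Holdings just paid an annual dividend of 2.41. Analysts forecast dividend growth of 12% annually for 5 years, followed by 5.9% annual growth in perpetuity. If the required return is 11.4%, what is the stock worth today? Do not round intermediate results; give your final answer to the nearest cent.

59.91

D_1 = 2.69920
D_2 = 3.02310
D_3 = 3.38588
D_4 = 3.79218
D_5 = 4.24724
Terminal value at year 5: TV = D_5×(1+g_2)/(r−g_2) = 4.49783/0.055 = 81.77874
P_0 = D_1/(1+r)^1 + D_2/(1+r)^2 + D_3/(1+r)^3 + D_4/(1+r)^4 + D_5/(1+r)^5 + TV/(1+r)^5
    = 2.42298 + 2.43603 + 2.44915 + 2.46234 + 2.47560 + 47.66663 = 59.91274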